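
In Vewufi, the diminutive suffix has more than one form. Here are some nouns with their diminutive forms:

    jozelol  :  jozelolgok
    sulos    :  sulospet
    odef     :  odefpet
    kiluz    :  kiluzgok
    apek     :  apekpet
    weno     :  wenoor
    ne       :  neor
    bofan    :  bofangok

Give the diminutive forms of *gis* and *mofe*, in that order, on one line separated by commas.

The pattern is voicing of the final sound: -pet when the stem ends in a voiceless consonant (*sulos*, *odef*, *apek*); -gok when the stem ends in a voiced consonant (*jozelol*, *kiluz*, *bofan*); -or when the stem ends in a vowel (*weno*, *ne*).
*gis* — final sound /s/ (a voiceless consonant) → -pet → *gispet*.
*mofe*: final sound = /e/, a vowel → -or → *mofeor*.

gispet, mofeor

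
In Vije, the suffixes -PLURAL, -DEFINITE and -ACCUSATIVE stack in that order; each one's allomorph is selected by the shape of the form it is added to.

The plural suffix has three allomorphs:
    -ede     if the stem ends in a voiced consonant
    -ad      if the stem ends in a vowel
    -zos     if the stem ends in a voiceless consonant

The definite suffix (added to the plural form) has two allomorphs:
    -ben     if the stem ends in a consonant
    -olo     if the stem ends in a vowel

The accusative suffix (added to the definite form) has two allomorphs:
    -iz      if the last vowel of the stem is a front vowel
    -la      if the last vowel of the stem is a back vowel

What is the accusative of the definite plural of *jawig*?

The final sound of *jawig* is /g/, which is a voiced consonant, so the plural suffix is -ede, giving *jawigede*.
The final sound of the plural form *jawigede* is /e/, which is a vowel, so the definite suffix is -olo, giving *jawigedeolo*.
The definite form *jawigedeolo*: last vowel = /o/, a back vowel → -la → *jawigedeolola*.

jawigedeolola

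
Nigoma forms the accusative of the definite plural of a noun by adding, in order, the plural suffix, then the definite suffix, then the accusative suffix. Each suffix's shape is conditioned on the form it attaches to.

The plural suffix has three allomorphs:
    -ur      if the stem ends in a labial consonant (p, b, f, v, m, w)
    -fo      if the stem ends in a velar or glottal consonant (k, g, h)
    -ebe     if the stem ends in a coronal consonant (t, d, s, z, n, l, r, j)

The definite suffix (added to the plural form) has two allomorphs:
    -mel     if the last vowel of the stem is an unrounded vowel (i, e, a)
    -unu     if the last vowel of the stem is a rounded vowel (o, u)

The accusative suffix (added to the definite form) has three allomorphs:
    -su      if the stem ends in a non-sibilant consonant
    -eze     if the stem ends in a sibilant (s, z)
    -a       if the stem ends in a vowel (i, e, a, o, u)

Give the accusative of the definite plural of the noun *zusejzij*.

zusejzijebemelsu

*zusejzij*: final consonant = /j/, coronal → -ebe → *zusejzijebe*.
The plural form *zusejzijebe*: last vowel = /e/, an unrounded vowel → -mel → *zusejzijebemel*.
The final sound of the definite form *zusejzijebemel* is /l/, which is a non-sibilant consonant, so the accusative suffix is -su, giving *zusejzijebemelsu*.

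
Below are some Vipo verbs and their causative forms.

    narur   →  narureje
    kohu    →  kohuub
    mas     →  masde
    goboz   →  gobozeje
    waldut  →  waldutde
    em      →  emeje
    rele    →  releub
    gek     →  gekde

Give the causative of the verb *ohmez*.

The alternation tracks the final sound of the stem — -de when the stem ends in a voiceless consonant (*mas*, *waldut*, *gek*); -eje when the stem ends in a voiced consonant (*narur*, *goboz*, *em*); -ub when the stem ends in a vowel (*kohu*, *rele*).
Since the final sound of *ohmez* is /z/ (a voiced consonant), it takes -eje, giving *ohmezeje*.

ohmezeje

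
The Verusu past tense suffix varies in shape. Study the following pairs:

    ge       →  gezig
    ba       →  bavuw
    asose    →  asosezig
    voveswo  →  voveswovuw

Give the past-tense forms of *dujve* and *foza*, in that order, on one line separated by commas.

The suffix is conditioned by the last vowel: -zig when the last vowel of the stem is a front vowel (*ge*, *asose*); -vuw when the last vowel of the stem is a back vowel (*ba*, *voveswo*).
*dujve*: last vowel = /e/, a front vowel → -zig → *dujvezig*.
The last vowel of *foza* is /a/, which is a back vowel, so the suffix is -vuw, giving *fozavuw*.

dujvezig, fozavuw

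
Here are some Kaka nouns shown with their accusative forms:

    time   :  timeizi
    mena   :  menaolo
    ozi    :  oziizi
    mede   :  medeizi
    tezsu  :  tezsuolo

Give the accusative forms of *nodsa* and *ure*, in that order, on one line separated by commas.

The alternation tracks the last vowel of the stem — -izi when the last vowel of the stem is a front vowel (*time*, *ozi*, *mede*); -olo when the last vowel of the stem is a back vowel (*mena*, *tezsu*).
The last vowel of *nodsa* is /a/, which is a back vowel, so the suffix is -olo, giving *nodsaolo*.
The last vowel of *ure* is /e/, which is a front vowel, so the suffix is -izi, giving *ureizi*.

nodsaolo, ureizi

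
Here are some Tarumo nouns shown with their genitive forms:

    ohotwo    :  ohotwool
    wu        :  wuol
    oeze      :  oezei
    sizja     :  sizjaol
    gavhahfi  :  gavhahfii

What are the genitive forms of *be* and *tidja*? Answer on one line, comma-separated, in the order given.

The alternation tracks the last vowel of the stem — -i when the last vowel of the stem is a front vowel (*oeze*, *gavhahfi*); -ol when the last vowel of the stem is a back vowel (*ohotwo*, *wu*, *sizja*).
The last vowel of *be* is /e/, which is a front vowel, so the suffix is -i, giving *bei*.
*tidja* — last vowel /a/ (a back vowel) → -ol → *tidjaol*.

bei, tidjaol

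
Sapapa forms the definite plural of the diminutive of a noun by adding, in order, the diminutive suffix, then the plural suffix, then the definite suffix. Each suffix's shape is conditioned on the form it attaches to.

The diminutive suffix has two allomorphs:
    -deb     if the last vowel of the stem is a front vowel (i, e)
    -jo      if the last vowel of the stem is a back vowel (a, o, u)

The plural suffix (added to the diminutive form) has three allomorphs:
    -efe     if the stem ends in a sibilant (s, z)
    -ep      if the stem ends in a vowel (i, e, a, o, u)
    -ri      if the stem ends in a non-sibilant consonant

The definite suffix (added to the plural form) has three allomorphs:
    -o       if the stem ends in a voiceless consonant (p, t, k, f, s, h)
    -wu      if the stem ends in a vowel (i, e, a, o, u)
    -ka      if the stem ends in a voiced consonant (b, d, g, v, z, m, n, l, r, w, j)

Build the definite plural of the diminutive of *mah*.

*mah* — last vowel /a/ (a back vowel) → -jo → *mahjo*.
The diminutive form *mahjo*: final sound = /o/, a vowel → -ep → *mahjoep*.
The final sound of the plural form *mahjoep* is /p/, which is a voiceless consonant, so the definite suffix is -o, giving *mahjoepo*.

mahjoepo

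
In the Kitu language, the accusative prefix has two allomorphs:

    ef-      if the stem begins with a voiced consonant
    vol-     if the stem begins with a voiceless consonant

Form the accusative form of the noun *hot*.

*hot*: first consonant = /h/, voiceless → vol- → *volhot*.

volhot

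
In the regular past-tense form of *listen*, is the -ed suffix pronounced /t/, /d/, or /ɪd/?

/d/

The stem *listen* ends in a voiced sound other than /d/.
The -ed suffix is realized as /ɪd/ after /t, d/; as /t/ after other voiceless consonants; and as /d/ after other voiced sounds.
So -ed on *listen* is pronounced /d/.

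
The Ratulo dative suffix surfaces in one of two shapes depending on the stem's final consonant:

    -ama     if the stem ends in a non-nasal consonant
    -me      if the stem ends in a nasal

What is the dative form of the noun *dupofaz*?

dupofazama

Since the final consonant of *dupofaz* is /z/ (non-nasal), it takes -ama, giving *dupofazama*.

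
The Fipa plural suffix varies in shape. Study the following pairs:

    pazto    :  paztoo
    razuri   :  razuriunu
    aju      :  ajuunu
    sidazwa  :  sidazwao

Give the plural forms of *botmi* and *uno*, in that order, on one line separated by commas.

Looking at the last vowel of each stem: -unu when the last vowel of the stem is a high vowel (*razuri*, *aju*); -o when the last vowel of the stem is a non-high vowel (*pazto*, *sidazwa*).
The last vowel of *botmi* is /i/, which is a high vowel, so the suffix is -unu, giving *botmiunu*.
The last vowel of *uno* is /o/, which is a non-high vowel, so the suffix is -o, giving *unoo*.

botmiunu, unoo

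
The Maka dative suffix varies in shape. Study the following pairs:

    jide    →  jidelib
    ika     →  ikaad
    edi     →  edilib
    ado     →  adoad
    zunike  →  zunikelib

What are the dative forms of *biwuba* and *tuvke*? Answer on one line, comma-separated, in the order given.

The alternation tracks the last vowel of the stem — -lib when the last vowel of the stem is a front vowel (*jide*, *edi*, *zunike*); -ad when the last vowel of the stem is a back vowel (*ika*, *ado*).
*biwuba* — last vowel /a/ (a back vowel) → -ad → *biwubaad*.
The last vowel of *tuvke* is /e/, which is a front vowel, so the suffix is -lib, giving *tuvkelib*.

biwubaad, tuvkelib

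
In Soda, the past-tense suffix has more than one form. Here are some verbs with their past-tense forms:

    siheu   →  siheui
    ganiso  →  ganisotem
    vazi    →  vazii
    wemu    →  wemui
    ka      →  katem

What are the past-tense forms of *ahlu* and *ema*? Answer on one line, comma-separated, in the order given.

ahlui, ematem

The suffix is conditioned by the last vowel: -i when the last vowel of the stem is a high vowel (*siheu*, *vazi*, *wemu*); -tem when the last vowel of the stem is a non-high vowel (*ganiso*, *ka*).
*ahlu*: last vowel = /u/, a high vowel → -i → *ahlui*.
*ema* — last vowel /a/ (a non-high vowel) → -tem → *ematem*.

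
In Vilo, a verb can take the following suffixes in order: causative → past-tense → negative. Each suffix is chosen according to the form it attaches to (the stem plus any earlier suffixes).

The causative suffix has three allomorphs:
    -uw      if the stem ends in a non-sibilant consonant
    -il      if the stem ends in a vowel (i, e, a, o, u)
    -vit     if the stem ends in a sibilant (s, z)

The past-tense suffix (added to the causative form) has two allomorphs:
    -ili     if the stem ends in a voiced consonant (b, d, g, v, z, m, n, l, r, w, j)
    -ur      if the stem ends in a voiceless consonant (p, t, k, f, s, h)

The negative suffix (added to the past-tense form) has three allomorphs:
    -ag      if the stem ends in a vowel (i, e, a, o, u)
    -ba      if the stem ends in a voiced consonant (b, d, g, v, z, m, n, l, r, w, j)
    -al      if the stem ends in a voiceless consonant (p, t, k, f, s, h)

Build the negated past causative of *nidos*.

Since the final sound of *nidos* is /s/ (a sibilant), it takes -vit, giving *nidosvit*.
The final consonant of the causative form *nidosvit* is /t/, which is voiceless, so the past-tense suffix is -ur, giving *nidosvitur*.
The past-tense form *nidosvitur*: final sound = /r/, a voiced consonant → -ba → *nidosviturba*.

nidosviturba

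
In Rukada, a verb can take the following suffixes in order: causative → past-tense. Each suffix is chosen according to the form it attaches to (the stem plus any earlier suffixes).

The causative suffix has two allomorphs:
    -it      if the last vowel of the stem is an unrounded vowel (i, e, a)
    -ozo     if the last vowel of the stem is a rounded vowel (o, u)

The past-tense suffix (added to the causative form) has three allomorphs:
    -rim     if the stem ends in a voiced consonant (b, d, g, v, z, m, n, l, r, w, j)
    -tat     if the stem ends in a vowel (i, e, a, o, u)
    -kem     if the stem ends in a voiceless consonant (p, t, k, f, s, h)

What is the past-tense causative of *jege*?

*jege* — last vowel /e/ (an unrounded vowel) → -it → *jegeit*.
The causative form *jegeit*: final sound = /t/, a voiceless consonant → -kem → *jegeitkem*.

jegeitkem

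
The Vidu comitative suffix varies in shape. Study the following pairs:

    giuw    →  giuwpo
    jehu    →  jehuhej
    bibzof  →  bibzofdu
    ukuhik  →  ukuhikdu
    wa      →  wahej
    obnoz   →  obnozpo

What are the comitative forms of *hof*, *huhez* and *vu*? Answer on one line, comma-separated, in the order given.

The pattern is voicing of the final sound: -du when the stem ends in a voiceless consonant (*bibzof*, *ukuhik*); -po when the stem ends in a voiced consonant (*giuw*, *obnoz*); -hej when the stem ends in a vowel (*jehu*, *wa*).
*hof* — final sound /f/ (a voiceless consonant) → -du → *hofdu*.
The final sound of *huhez* is /z/, which is a voiced consonant, so the suffix is -po, giving *huhezpo*.
*vu*: final sound = /u/, a vowel → -hej → *vuhej*.

hofdu, huhezpo, vuhej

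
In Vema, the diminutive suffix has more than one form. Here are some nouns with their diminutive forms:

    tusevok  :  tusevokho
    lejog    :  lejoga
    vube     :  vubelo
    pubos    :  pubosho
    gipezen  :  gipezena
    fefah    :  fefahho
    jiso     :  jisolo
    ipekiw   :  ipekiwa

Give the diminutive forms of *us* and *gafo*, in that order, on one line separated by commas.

The suffix is conditioned by the final sound: -ho when the stem ends in a voiceless consonant (*tusevok*, *pubos*, *fefah*); -a when the stem ends in a voiced consonant (*lejog*, *gipezen*, *ipekiw*); -lo when the stem ends in a vowel (*vube*, *jiso*).
*us*: final sound = /s/, a voiceless consonant → -ho → *usho*.
Since the final sound of *gafo* is /o/ (a vowel), it takes -lo, giving *gafolo*.

usho, gafolo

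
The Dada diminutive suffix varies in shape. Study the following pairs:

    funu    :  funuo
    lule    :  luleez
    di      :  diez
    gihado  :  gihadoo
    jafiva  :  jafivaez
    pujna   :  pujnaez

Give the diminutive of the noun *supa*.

supaez

The alternation tracks the last vowel of the stem — -o when the last vowel of the stem is a rounded vowel (*funu*, *gihado*); -ez when the last vowel of the stem is an unrounded vowel (*lule*, *di*, *jafiva*, *pujna*).
The last vowel of *supa* is /a/, which is an unrounded vowel, so the suffix is -ez, giving *supaez*.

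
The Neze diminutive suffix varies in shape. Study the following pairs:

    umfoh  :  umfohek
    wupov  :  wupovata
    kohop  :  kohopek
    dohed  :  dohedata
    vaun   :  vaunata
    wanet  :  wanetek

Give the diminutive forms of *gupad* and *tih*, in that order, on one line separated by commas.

gupadata, tihek

Looking at the final consonant of each stem: -ek when the stem ends in a voiceless consonant (*umfoh*, *kohop*, *wanet*); -ata when the stem ends in a voiced consonant (*wupov*, *dohed*, *vaun*).
*gupad*: final consonant = /d/, voiced → -ata → *gupadata*.
The final consonant of *tih* is /h/, which is voiceless, so the suffix is -ek, giving *tihek*.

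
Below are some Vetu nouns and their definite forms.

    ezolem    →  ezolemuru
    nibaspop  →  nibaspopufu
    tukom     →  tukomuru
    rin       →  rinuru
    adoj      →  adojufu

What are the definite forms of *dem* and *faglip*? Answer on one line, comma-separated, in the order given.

demuru, faglipufu

The suffix is conditioned by the final consonant: -uru when the stem ends in a nasal (*ezolem*, *tukom*, *rin*); -ufu when the stem ends in a non-nasal consonant (*nibaspop*, *adoj*).
*dem* — final consonant /m/ (a nasal) → -uru → *demuru*.
Since the final consonant of *faglip* is /p/ (non-nasal), it takes -ufu, giving *faglipufu*.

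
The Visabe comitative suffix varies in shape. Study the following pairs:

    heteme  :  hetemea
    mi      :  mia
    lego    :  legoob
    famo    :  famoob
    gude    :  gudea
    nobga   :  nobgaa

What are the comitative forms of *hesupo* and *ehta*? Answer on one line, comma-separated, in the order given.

hesupoob, ehtaa

The suffix is conditioned by the last vowel: -ob when the last vowel of the stem is a rounded vowel (*lego*, *famo*); -a when the last vowel of the stem is an unrounded vowel (*heteme*, *mi*, *gude*, *nobga*).
*hesupo* — last vowel /o/ (a rounded vowel) → -ob → *hesupoob*.
The last vowel of *ehta* is /a/, which is an unrounded vowel, so the suffix is -a, giving *ehtaa*.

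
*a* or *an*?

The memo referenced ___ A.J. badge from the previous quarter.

an

The indefinite article is chosen by the initial *sound* of the following word, not its spelling.
The initialism *A.J.* is read letter by letter; the first letter, A, is pronounced /eɪ/, which begins with a vowel sound.
So the article is *an*: The memo referenced an A.J. badge from the previous quarter.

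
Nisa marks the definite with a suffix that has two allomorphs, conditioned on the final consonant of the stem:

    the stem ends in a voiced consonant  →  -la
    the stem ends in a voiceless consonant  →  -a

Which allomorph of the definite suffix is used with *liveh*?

-a

*liveh*: final consonant = /h/, voiceless → -a.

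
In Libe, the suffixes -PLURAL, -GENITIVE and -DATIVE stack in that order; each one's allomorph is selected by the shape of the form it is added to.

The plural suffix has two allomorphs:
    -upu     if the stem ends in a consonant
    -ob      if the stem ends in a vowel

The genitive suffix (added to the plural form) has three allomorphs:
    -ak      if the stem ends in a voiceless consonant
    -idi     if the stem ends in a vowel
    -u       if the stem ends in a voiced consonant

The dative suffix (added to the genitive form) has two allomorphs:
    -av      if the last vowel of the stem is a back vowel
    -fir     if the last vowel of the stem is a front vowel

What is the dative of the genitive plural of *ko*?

*ko*: final sound = /o/, a vowel → -ob → *koob*.
The final sound of the plural form *koob* is /b/, which is a voiced consonant, so the genitive suffix is -u, giving *koobu*.
The last vowel of the genitive form *koobu* is /u/, which is a back vowel, so the dative suffix is -av, giving *koobuav*.

koobuav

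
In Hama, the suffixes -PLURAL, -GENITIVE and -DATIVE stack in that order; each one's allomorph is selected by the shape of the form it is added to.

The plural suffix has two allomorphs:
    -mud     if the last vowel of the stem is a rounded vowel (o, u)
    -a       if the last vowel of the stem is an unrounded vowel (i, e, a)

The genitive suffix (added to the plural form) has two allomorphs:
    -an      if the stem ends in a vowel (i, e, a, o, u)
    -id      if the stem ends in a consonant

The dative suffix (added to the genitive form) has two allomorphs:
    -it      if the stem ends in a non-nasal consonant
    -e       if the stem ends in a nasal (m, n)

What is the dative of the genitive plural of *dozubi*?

dozubiaane

*dozubi* — last vowel /i/ (an unrounded vowel) → -a → *dozubia*.
The plural form *dozubia*: final sound = /a/, a vowel → -an → *dozubiaan*.
The final consonant of the genitive form *dozubiaan* is /n/, which is a nasal, so the dative suffix is -e, giving *dozubiaane*.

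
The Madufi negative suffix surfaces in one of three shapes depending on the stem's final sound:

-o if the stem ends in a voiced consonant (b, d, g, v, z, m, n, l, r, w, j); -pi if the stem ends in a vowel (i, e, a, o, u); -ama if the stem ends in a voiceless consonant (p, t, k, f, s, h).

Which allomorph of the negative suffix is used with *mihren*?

-o

*mihren* — final sound /n/ (a voiced consonant) → -o.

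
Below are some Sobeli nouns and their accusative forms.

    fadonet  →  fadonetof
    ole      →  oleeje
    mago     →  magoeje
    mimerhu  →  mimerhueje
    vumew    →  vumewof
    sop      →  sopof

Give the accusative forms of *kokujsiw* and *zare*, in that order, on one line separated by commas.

Looking at the final sound of each stem: -of when the stem ends in a consonant (*fadonet*, *vumew*, *sop*); -eje when the stem ends in a vowel (*ole*, *mago*, *mimerhu*).
The final sound of *kokujsiw* is /w/, which is a consonant, so the suffix is -of, giving *kokujsiwof*.
Since the final sound of *zare* is /e/ (a vowel), it takes -eje, giving *zareeje*.

kokujsiwof, zareeje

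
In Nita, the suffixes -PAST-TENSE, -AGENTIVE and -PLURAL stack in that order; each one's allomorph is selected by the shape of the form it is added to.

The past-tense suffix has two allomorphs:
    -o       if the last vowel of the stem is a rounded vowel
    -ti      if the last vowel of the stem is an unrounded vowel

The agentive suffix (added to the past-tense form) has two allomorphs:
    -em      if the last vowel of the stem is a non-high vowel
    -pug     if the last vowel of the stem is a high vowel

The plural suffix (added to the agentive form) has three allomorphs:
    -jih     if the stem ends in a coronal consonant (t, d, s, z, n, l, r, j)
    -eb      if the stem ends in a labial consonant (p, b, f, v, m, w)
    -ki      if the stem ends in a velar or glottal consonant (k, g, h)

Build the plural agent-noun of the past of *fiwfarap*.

The last vowel of *fiwfarap* is /a/, which is an unrounded vowel, so the past-tense suffix is -ti, giving *fiwfarapti*.
The last vowel of the past-tense form *fiwfarapti* is /i/, which is a high vowel, so the agentive suffix is -pug, giving *fiwfaraptipug*.
The agentive form *fiwfaraptipug*: final consonant = /g/, velar/glottal → -ki → *fiwfaraptipugki*.

fiwfaraptipugki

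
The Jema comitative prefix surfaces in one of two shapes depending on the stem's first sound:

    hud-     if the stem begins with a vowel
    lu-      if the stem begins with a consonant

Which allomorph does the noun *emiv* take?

*emiv*: first sound = /e/, a vowel → hud-.

hud-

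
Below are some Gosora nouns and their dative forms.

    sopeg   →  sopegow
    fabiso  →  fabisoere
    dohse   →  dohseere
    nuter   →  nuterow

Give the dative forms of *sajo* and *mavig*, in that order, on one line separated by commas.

sajoere, mavigow

The suffix is conditioned by the final sound: -ow when the stem ends in a consonant (*sopeg*, *nuter*); -ere when the stem ends in a vowel (*fabiso*, *dohse*).
*sajo* — final sound /o/ (a vowel) → -ere → *sajoere*.
Since the final sound of *mavig* is /g/ (a consonant), it takes -ow, giving *mavigow*.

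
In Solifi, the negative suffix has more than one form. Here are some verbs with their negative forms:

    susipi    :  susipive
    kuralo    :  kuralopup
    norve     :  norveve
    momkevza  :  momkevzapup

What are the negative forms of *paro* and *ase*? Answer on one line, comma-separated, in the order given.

paropup, aseve

The suffix is conditioned by the last vowel: -ve when the last vowel of the stem is a front vowel (*susipi*, *norve*); -pup when the last vowel of the stem is a back vowel (*kuralo*, *momkevza*).
*paro*: last vowel = /o/, a back vowel → -pup → *paropup*.
The last vowel of *ase* is /e/, which is a front vowel, so the suffix is -ve, giving *aseve*.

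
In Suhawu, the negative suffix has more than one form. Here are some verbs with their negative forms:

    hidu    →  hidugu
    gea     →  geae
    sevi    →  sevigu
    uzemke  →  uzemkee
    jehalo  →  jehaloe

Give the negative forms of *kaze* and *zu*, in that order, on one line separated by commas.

kazee, zugu

The alternation tracks the last vowel of the stem — -gu when the last vowel of the stem is a high vowel (*hidu*, *sevi*); -e when the last vowel of the stem is a non-high vowel (*gea*, *uzemke*, *jehalo*).
The last vowel of *kaze* is /e/, which is a non-high vowel, so the suffix is -e, giving *kazee*.
*zu* — last vowel /u/ (a high vowel) → -gu → *zugu*.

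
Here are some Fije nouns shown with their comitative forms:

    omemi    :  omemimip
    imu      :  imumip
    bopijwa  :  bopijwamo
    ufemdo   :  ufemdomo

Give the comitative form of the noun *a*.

The alternation tracks the last vowel of the stem — -mip when the last vowel of the stem is a high vowel (*omemi*, *imu*); -mo when the last vowel of the stem is a non-high vowel (*bopijwa*, *ufemdo*).
Since the last vowel of *a* is /a/ (a non-high vowel), it takes -mo, giving *amo*.

amo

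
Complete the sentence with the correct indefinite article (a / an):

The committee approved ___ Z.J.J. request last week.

a

The indefinite article is chosen by the initial *sound* of the following word, not its spelling.
The initialism *Z.J.J.* is read letter by letter; the first letter, Z, is pronounced /ziː/, which begins with a consonant sound.
So the article is *a*: The committee approved a Z.J.J. request last week.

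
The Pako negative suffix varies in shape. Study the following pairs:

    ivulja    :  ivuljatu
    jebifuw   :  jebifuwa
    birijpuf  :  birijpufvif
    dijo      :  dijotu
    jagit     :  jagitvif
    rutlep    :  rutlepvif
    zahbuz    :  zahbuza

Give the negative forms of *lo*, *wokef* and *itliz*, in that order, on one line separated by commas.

The pattern is voicing of the final sound: -vif when the stem ends in a voiceless consonant (*birijpuf*, *jagit*, *rutlep*); -a when the stem ends in a voiced consonant (*jebifuw*, *zahbuz*); -tu when the stem ends in a vowel (*ivulja*, *dijo*).
*lo*: final sound = /o/, a vowel → -tu → *lotu*.
*wokef* — final sound /f/ (a voiceless consonant) → -vif → *wokefvif*.
*itliz*: final sound = /z/, a voiced consonant → -a → *itliza*.

lotu, wokefvif, itliza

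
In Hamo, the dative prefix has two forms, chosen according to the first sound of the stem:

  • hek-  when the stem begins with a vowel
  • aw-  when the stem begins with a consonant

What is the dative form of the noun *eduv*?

hekeduv

*eduv* — first sound /e/ (a vowel) → hek- → *hekeduv*.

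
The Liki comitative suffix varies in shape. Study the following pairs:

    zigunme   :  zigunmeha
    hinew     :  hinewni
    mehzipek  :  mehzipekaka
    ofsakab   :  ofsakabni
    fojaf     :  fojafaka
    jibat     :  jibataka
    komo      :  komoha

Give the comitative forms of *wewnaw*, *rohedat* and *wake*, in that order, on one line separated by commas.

The suffix is conditioned by the final sound: -aka when the stem ends in a voiceless consonant (*mehzipek*, *fojaf*, *jibat*); -ni when the stem ends in a voiced consonant (*hinew*, *ofsakab*); -ha when the stem ends in a vowel (*zigunme*, *komo*).
*wewnaw*: final sound = /w/, a voiced consonant → -ni → *wewnawni*.
The final sound of *rohedat* is /t/, which is a voiceless consonant, so the suffix is -aka, giving *rohedataka*.
*wake* — final sound /e/ (a vowel) → -ha → *wakeha*.

wewnawni, rohedataka, wakeha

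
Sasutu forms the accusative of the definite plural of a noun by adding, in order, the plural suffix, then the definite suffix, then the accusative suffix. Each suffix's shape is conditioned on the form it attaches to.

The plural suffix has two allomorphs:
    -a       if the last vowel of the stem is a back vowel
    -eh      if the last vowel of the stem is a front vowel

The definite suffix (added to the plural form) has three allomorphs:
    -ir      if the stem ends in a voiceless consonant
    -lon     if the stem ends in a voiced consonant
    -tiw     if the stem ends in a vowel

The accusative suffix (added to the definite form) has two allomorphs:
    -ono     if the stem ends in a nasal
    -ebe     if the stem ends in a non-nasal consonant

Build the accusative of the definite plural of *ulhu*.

ulhuatiwebe

Since the last vowel of *ulhu* is /u/ (a back vowel), it takes -a, giving *ulhua*.
The plural form *ulhua*: final sound = /a/, a vowel → -tiw → *ulhuatiw*.
The final consonant of the definite form *ulhuatiw* is /w/, which is non-nasal, so the accusative suffix is -ebe, giving *ulhuatiwebe*.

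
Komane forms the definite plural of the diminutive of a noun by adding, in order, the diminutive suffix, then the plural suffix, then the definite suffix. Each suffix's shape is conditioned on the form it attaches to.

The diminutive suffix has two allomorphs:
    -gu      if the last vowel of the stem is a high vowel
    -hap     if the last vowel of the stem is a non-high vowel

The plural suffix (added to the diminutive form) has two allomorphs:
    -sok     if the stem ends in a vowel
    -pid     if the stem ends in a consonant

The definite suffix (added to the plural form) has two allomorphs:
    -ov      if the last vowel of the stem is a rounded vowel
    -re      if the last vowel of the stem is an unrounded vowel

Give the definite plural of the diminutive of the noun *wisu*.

wisugusokov

The last vowel of *wisu* is /u/, which is a high vowel, so the diminutive suffix is -gu, giving *wisugu*.
The final sound of the diminutive form *wisugu* is /u/, which is a vowel, so the plural suffix is -sok, giving *wisugusok*.
The plural form *wisugusok* — last vowel /o/ (a rounded vowel) → -ov → *wisugusokov*.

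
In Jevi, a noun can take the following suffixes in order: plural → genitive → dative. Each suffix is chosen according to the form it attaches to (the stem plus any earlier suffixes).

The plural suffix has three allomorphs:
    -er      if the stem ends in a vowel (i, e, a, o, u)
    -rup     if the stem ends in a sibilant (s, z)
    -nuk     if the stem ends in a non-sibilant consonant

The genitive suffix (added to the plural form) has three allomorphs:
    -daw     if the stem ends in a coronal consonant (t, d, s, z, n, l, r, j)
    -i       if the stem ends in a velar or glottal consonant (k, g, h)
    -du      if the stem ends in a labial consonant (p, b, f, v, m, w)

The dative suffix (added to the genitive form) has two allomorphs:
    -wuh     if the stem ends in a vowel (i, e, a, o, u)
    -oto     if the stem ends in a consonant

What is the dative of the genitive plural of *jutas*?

*jutas* — final sound /s/ (a sibilant) → -rup → *jutasrup*.
Since the final consonant of the plural form *jutasrup* is /p/ (labial), it takes -du, giving *jutasrupdu*.
Since the final sound of the genitive form *jutasrupdu* is /u/ (a vowel), it takes -wuh, giving *jutasrupduwuh*.

jutasrupduwuh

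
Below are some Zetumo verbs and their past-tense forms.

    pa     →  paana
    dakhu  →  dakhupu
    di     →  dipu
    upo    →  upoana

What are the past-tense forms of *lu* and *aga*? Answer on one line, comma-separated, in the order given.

lupu, agaana

The alternation tracks the last vowel of the stem — -pu when the last vowel of the stem is a high vowel (*dakhu*, *di*); -ana when the last vowel of the stem is a non-high vowel (*pa*, *upo*).
*lu* — last vowel /u/ (a high vowel) → -pu → *lupu*.
*aga* — last vowel /a/ (a non-high vowel) → -ana → *agaana*.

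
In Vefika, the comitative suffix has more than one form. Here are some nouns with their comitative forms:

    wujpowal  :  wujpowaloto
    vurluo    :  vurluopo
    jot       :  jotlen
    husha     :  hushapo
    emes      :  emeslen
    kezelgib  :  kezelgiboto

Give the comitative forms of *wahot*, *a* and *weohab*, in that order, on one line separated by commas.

The pattern is voicing of the final sound: -len when the stem ends in a voiceless consonant (*jot*, *emes*); -oto when the stem ends in a voiced consonant (*wujpowal*, *kezelgib*); -po when the stem ends in a vowel (*vurluo*, *husha*).
*wahot*: final sound = /t/, a voiceless consonant → -len → *wahotlen*.
*a*: final sound = /a/, a vowel → -po → *apo*.
Since the final sound of *weohab* is /b/ (a voiced consonant), it takes -oto, giving *weohaboto*.

wahotlen, apo, weohaboto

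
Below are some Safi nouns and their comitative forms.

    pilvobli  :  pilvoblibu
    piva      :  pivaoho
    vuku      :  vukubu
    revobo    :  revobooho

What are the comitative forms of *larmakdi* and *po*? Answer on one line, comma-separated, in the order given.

The alternation tracks the last vowel of the stem — -bu when the last vowel of the stem is a high vowel (*pilvobli*, *vuku*); -oho when the last vowel of the stem is a non-high vowel (*piva*, *revobo*).
*larmakdi* — last vowel /i/ (a high vowel) → -bu → *larmakdibu*.
*po* — last vowel /o/ (a non-high vowel) → -oho → *pooho*.

larmakdibu, pooho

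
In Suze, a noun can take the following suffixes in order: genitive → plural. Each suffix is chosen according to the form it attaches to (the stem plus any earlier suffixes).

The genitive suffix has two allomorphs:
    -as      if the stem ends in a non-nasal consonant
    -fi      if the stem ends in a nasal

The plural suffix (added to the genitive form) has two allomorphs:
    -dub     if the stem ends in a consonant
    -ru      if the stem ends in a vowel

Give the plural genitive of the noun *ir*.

irasdub

*ir* — final consonant /r/ (non-nasal) → -as → *iras*.
The final sound of the genitive form *iras* is /s/, which is a consonant, so the plural suffix is -dub, giving *irasdub*.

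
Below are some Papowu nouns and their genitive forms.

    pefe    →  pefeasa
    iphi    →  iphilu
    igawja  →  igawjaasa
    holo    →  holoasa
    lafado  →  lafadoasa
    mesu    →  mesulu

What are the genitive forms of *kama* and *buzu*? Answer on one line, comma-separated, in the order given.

kamaasa, buzulu

The alternation tracks the last vowel of the stem — -lu when the last vowel of the stem is a high vowel (*iphi*, *mesu*); -asa when the last vowel of the stem is a non-high vowel (*pefe*, *igawja*, *holo*, *lafado*).
Since the last vowel of *kama* is /a/ (a non-high vowel), it takes -asa, giving *kamaasa*.
The last vowel of *buzu* is /u/, which is a high vowel, so the suffix is -lu, giving *buzulu*.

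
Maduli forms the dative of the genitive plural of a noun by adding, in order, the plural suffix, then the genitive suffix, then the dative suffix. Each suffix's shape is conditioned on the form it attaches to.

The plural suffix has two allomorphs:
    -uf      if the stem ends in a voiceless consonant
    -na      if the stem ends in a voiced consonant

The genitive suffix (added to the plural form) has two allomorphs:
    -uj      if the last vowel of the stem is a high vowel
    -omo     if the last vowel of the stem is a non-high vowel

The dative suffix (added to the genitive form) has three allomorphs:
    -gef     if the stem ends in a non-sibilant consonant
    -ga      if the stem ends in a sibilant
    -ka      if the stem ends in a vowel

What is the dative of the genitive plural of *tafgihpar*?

*tafgihpar*: final consonant = /r/, voiced → -na → *tafgihparna*.
The last vowel of the plural form *tafgihparna* is /a/, which is a non-high vowel, so the genitive suffix is -omo, giving *tafgihparnaomo*.
The final sound of the genitive form *tafgihparnaomo* is /o/, which is a vowel, so the dative suffix is -ka, giving *tafgihparnaomoka*.

tafgihparnaomoka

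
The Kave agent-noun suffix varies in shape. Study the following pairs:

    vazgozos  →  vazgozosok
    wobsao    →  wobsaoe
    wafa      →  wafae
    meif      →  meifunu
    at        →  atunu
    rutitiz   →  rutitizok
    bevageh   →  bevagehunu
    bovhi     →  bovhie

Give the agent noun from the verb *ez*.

The alternation tracks the final sound of the stem — -ok when the stem ends in a sibilant (*vazgozos*, *rutitiz*); -unu when the stem ends in a non-sibilant consonant (*meif*, *at*, *bevageh*); -e when the stem ends in a vowel (*wobsao*, *wafa*, *bovhi*).
Since the final sound of *ez* is /z/ (a sibilant), it takes -ok, giving *ezok*.

ezok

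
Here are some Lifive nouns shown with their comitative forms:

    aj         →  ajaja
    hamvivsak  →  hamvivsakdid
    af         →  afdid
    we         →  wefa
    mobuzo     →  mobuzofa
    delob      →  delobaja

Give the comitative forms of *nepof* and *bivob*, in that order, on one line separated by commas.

The suffix is conditioned by the final sound: -did when the stem ends in a voiceless consonant (*hamvivsak*, *af*); -aja when the stem ends in a voiced consonant (*aj*, *delob*); -fa when the stem ends in a vowel (*we*, *mobuzo*).
*nepof*: final sound = /f/, a voiceless consonant → -did → *nepofdid*.
Since the final sound of *bivob* is /b/ (a voiced consonant), it takes -aja, giving *bivobaja*.

nepofdid, bivobaja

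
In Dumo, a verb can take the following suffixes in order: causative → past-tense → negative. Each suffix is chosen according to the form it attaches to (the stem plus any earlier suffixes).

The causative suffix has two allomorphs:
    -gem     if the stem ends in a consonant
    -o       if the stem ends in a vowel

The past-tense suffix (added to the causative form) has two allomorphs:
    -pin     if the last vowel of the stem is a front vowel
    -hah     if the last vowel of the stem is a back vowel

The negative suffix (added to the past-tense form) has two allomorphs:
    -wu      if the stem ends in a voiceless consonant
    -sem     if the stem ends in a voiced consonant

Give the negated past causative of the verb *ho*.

hoohahwu

The final sound of *ho* is /o/, which is a vowel, so the causative suffix is -o, giving *hoo*.
Since the last vowel of the causative form *hoo* is /o/ (a back vowel), it takes -hah, giving *hoohah*.
The past-tense form *hoohah* — final consonant /h/ (voiceless) → -wu → *hoohahwu*.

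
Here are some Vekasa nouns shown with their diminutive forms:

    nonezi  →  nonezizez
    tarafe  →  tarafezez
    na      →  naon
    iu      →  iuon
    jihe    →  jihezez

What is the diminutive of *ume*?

umezez

Looking at the last vowel of each stem: -zez when the last vowel of the stem is a front vowel (*nonezi*, *tarafe*, *jihe*); -on when the last vowel of the stem is a back vowel (*na*, *iu*).
The last vowel of *ume* is /e/, which is a front vowel, so the suffix is -zez, giving *umezez*.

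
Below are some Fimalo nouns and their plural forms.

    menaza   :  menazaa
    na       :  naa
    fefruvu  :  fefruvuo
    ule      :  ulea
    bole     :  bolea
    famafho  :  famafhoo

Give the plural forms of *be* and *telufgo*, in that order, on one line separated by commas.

bea, telufgoo

The alternation tracks the last vowel of the stem — -o when the last vowel of the stem is a rounded vowel (*fefruvu*, *famafho*); -a when the last vowel of the stem is an unrounded vowel (*menaza*, *na*, *ule*, *bole*).
*be* — last vowel /e/ (an unrounded vowel) → -a → *bea*.
*telufgo* — last vowel /o/ (a rounded vowel) → -o → *telufgoo*.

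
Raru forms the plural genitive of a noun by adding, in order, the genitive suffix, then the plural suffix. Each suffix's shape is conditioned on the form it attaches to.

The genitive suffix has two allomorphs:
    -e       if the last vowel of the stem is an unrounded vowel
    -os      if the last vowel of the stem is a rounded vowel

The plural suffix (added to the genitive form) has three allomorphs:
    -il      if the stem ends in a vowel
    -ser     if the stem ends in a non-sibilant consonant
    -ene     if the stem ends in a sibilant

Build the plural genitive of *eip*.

*eip*: last vowel = /i/, an unrounded vowel → -e → *eipe*.
The final sound of the genitive form *eipe* is /e/, which is a vowel, so the plural suffix is -il, giving *eipeil*.

eipeil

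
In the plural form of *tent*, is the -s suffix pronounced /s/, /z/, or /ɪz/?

/s/

The stem *tent* ends in a voiceless non-sibilant consonant.
The plural suffix surfaces as /ɪz/ after sibilants, /s/ after other voiceless consonants, and /z/ after other voiced sounds.
So the plural -s on *tent* is pronounced /s/.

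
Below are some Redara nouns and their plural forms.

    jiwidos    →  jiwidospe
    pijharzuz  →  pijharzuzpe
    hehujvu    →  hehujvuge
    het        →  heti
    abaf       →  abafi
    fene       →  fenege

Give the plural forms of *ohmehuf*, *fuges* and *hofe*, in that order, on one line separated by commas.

ohmehufi, fugespe, hofege

The pattern is sibilance of the final sound: -pe when the stem ends in a sibilant (*jiwidos*, *pijharzuz*); -i when the stem ends in a non-sibilant consonant (*het*, *abaf*); -ge when the stem ends in a vowel (*hehujvu*, *fene*).
*ohmehuf*: final sound = /f/, a non-sibilant consonant → -i → *ohmehufi*.
*fuges*: final sound = /s/, a sibilant → -pe → *fugespe*.
*hofe*: final sound = /e/, a vowel → -ge → *hofege*.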